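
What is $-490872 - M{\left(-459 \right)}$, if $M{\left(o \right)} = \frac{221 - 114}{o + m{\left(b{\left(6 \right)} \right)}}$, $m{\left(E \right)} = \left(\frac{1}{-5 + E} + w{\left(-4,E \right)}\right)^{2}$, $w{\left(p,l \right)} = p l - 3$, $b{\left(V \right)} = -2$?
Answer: $- \frac{10472748877}{21335} \approx -4.9087 \cdot 10^{5}$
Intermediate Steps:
$w{\left(p,l \right)} = -3 + l p$ ($w{\left(p,l \right)} = l p - 3 = -3 + l p$)
$m{\left(E \right)} = \left(-3 + \frac{1}{-5 + E} - 4 E\right)^{2}$ ($m{\left(E \right)} = \left(\frac{1}{-5 + E} + \left(-3 + E \left(-4\right)\right)\right)^{2} = \left(\frac{1}{-5 + E} - \left(3 + 4 E\right)\right)^{2} = \left(-3 + \frac{1}{-5 + E} - 4 E\right)^{2}$)
$M{\left(o \right)} = \frac{107}{\frac{1156}{49} + o}$ ($M{\left(o \right)} = \frac{221 - 114}{o + \frac{\left(16 - 4 \left(-2\right)^{2} + 17 \left(-2\right)\right)^{2}}{\left(-5 - 2\right)^{2}}} = \frac{107}{o + \frac{\left(16 - 16 - 34\right)^{2}}{49}} = \frac{107}{o + \frac{\left(-34\right)^{2}}{49}} = \frac{107}{o + \frac{1}{49} \cdot 1156} = \frac{107}{o + \frac{1156}{49}} = \frac{107}{\frac{1156}{49} + o}$)
$-490872 - M{\left(-459 \right)} = -490872 - \frac{5243}{1156 + 49 \left(-459\right)} = -490872 - \frac{5243}{1156 - 22491} = -490872 - \frac{5243}{-21335} = -490872 - 5243 \left(- \frac{1}{21335}\right) = -490872 - - \frac{5243}{21335} = -490872 + \frac{5243}{21335} = - \frac{10472748877}{21335}$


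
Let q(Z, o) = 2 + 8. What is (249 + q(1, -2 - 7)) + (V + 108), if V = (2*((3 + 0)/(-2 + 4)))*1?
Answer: 370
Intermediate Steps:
q(Z, o) = 10
V = 3 (V = (2*(3/2))*1 = 3*1 = 3)
(249 + q(1, -2 - 7)) + (V + 108) = (249 + 10) + (3 + 108) = 259 + 111 = 370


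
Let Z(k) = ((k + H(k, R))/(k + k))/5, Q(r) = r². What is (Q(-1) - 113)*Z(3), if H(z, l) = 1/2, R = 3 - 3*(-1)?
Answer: -196/15 ≈ -13.067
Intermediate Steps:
R = 6 (R = 3 + 3 = 6)
H(z, l) = ½
Z(k) = (½ + k)/(10*k) (Z(k) = ((k + ½)/(k + k))/5 = ((½ + k)/((2*k)))*(⅕) = ((½ + k)*(1/(2*k)))*(⅕) = ((½ + k)/(2*k))*(⅕) = (½ + k)/(10*k))
(Q(-1) - 113)*Z(3) = ((-1)² - 113)*((1/20)*(1 + 2*3)/3) = (1 - 113)*((1/20)*(⅓)*(1 + 6)) = -28*7/(5*3) = -112*7/60 = -196/15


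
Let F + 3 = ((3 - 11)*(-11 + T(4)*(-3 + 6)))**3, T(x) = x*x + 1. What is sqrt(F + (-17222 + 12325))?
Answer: 10*I*sqrt(327729) ≈ 5724.8*I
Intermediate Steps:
T(x) = 1 + x**2 (T(x) = x**2 + 1 = 1 + x**2)
F = -32768003 (F = -3 + ((3 - 11)*(-11 + (1 + 4**2)*(-3 + 6)))**3 = -3 + (-8*(-11 + (1 + 16)*3))**3 = -3 + (-8*(-11 + 17*3))**3 = -3 + (-8*(-11 + 51))**3 = -3 + (-8*40)**3 = -3 + (-320)**3 = -3 - 32768000 = -32768003)
sqrt(F + (-17222 + 12325)) = sqrt(-32768003 + (-17222 + 12325)) = sqrt(-32768003 - 4897) = sqrt(-32772900) = 10*I*sqrt(327729)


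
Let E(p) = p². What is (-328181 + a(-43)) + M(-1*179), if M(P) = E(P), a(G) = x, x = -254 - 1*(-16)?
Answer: -296378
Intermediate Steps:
x = -238 (x = -254 + 16 = -238)
a(G) = -238
M(P) = P²
(-328181 + a(-43)) + M(-1*179) = (-328181 - 238) + (-1*179)² = -328419 + (-179)² = -328419 + 32041 = -296378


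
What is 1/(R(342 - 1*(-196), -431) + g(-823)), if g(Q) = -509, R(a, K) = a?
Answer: 1/29 ≈ 0.034483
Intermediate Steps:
1/(R(342 - 1*(-196), -431) + g(-823)) = 1/((342 - 1*(-196)) - 509) = 1/((342 + 196) - 509) = 1/(538 - 509) = 1/29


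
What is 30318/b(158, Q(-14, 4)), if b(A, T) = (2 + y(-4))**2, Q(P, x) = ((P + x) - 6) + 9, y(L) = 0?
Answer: 15159/2 ≈ 7579.5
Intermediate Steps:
Q(P, x) = 3 + P + x (Q(P, x) = (-6 + P + x) + 9 = 3 + P + x)
b(A, T) = 4 (b(A, T) = (2 + 0)**2 = 2**2 = 4)
30318/b(158, Q(-14, 4)) = 30318/4 = 30318*(1/4) = 15159/2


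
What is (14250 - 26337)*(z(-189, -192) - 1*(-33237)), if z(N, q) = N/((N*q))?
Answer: -25711075587/64 ≈ -4.0174e+8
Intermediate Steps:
z(N, q) = 1/q (z(N, q) = N*(1/(N*q)) = 1/q)
(14250 - 26337)*(z(-189, -192) - 1*(-33237)) = (14250 - 26337)*(1/(-192) - 1*(-33237)) = -12087*(-1/192 + 33237) = -12087*6381503/192 = -25711075587/64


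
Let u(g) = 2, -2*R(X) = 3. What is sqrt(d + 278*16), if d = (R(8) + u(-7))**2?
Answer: 3*sqrt(1977)/2 ≈ 66.695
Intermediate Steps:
R(X) = -3/2 (R(X) = -1/2*3 = -3/2)
d = 1/4 (d = (-3/2 + 2)**2 = (1/2)**2 = 1/4 ≈ 0.25000)
sqrt(d + 278*16) = sqrt(1/4 + 278*16) = sqrt(1/4 + 4448) = sqrt(17793/4) = 3*sqrt(1977)/2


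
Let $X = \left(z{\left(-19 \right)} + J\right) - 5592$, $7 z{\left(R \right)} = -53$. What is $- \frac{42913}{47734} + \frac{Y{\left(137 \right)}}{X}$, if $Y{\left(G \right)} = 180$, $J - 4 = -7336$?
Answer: $- \frac{3944672513}{4320929414} \approx -0.91292$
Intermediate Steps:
$J = -7332$ ($J = 4 - 7336 = -7332$)
$z{\left(R \right)} = - \frac{53}{7}$ ($z{\left(R \right)} = \frac{1}{7} \left(-53\right) = - \frac{53}{7}$)
$X = - \frac{90521}{7}$ ($X = \left(- \frac{53}{7} - 7332\right) - 5592 = - \frac{51377}{7} - 5592 = - \frac{90521}{7} \approx -12932.0$)
$- \frac{42913}{47734} + \frac{Y{\left(137 \right)}}{X} = - \frac{42913}{47734} + \frac{180}{- \frac{90521}{7}} = \left(-42913\right) \frac{1}{47734} + 180 \left(- \frac{7}{90521}\right) = - \frac{42913}{47734} - \frac{1260}{90521} = - \frac{3944672513}{4320929414}$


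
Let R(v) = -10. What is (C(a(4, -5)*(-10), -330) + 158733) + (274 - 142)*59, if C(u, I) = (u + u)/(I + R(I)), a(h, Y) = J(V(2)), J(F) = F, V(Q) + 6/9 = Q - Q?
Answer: 8492569/51 ≈ 1.6652e+5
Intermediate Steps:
V(Q) = -⅔ (V(Q) = -⅔ + (Q - Q) = -⅔ + 0 = -⅔)
a(h, Y) = -⅔
C(u, I) = 2*u/(-10 + I) (C(u, I) = (u + u)/(I - 10) = (2*u)/(-10 + I) = 2*u/(-10 + I))
(C(a(4, -5)*(-10), -330) + 158733) + (274 - 142)*59 = (2*(-⅔*(-10))/(-10 - 330) + 158733) + (274 - 142)*59 = (2*(20/3)/(-340) + 158733) + 132*59 = (2*(20/3)*(-1/340) + 158733) + 7788 = (-2/51 + 158733) + 7788 = 8095381/51 + 7788 = 8492569/51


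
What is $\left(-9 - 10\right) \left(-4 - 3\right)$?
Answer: $133$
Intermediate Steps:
$\left(-9 - 10\right) \left(-4 - 3\right) = - 19 \left(-4 - 3\right) = \left(-19\right) \left(-7\right) = 133$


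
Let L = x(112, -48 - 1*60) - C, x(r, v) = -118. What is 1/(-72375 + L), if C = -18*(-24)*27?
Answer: -1/84157 ≈ -1.1883e-5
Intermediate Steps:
C = 11664 (C = 432*27 = 11664)
L = -11782 (L = -118 - 1*11664 = -118 - 11664 = -11782)
1/(-72375 + L) = 1/(-72375 - 11782) = 1/(-84157) = -1/84157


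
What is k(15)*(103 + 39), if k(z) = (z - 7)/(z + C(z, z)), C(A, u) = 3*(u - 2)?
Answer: 568/27 ≈ 21.037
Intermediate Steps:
C(A, u) = -6 + 3*u (C(A, u) = 3*(-2 + u) = -6 + 3*u)
k(z) = (-7 + z)/(-6 + 4*z) (k(z) = (z - 7)/(z + (-6 + 3*z)) = (-7 + z)/(-6 + 4*z))
k(15)*(103 + 39) = ((-7 + 15)/(2*(-3 + 2*15)))*(103 + 39) = ((1/2)*8/(-3 + 30))*142 = ((1/2)*8/27)*142 = ((1/2)*(1/27)*8)*142 = (4/27)*142 = 568/27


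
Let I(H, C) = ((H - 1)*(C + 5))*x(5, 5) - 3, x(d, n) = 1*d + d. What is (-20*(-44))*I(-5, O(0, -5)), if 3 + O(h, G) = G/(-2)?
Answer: -240240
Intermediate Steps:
O(h, G) = -3 - G/2 (O(h, G) = -3 + G/(-2) = -3 + G*(-½) = -3 - G/2)
x(d, n) = 2*d (x(d, n) = d + d = 2*d)
I(H, C) = -3 + 10*(-1 + H)*(5 + C) (I(H, C) = ((H - 1)*(C + 5))*(2*5) - 3 = ((-1 + H)*(5 + C))*10 - 3 = 10*(-1 + H)*(5 + C) - 3 = -3 + 10*(-1 + H)*(5 + C))
(-20*(-44))*I(-5, O(0, -5)) = (-20*(-44))*(-53 - 10*(-3 - ½*(-5)) + 50*(-5) + 10*(-3 - ½*(-5))*(-5)) = 880*(-53 - 10*(-3 + 5/2) - 250 + 10*(-3 + 5/2)*(-5)) = 880*(-53 - 10*(-½) - 250 + 10*(-½)*(-5)) = 880*(-53 + 5 - 250 + 25) = 880*(-273) = -240240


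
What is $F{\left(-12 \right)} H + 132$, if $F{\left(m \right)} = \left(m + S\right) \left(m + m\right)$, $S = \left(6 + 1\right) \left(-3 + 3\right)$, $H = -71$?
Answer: $-20316$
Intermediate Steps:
$S = 0$ ($S = 7 \cdot 0 = 0$)
$F{\left(m \right)} = 2 m^{2}$ ($F{\left(m \right)} = \left(m + 0\right) \left(m + m\right) = m 2 m = 2 m^{2}$)
$F{\left(-12 \right)} H + 132 = 2 \left(-12\right)^{2} \left(-71\right) + 132 = 2 \cdot 144 \left(-71\right) + 132 = 288 \left(-71\right) + 132 = -20448 + 132 = -20316$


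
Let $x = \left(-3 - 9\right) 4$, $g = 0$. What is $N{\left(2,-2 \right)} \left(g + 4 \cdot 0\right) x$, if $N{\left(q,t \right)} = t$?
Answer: $0$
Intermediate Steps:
$x = -48$ ($x = \left(-12\right) 4 = -48$)
$N{\left(2,-2 \right)} \left(g + 4 \cdot 0\right) x = - 2 \left(0 + 4 \cdot 0\right) \left(-48\right) = - 2 \left(0 + 0\right) \left(-48\right) = \left(-2\right) 0 \left(-48\right) = 0 \left(-48\right) = 0$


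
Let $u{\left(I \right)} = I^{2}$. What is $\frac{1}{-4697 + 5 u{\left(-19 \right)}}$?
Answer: $- \frac{1}{2892} \approx -0.00034578$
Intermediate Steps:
$\frac{1}{-4697 + 5 u{\left(-19 \right)}} = \frac{1}{-4697 + 5 \left(-19\right)^{2}} = \frac{1}{-4697 + 5 \cdot 361} = \frac{1}{-4697 + 1805} = \frac{1}{-2892} = - \frac{1}{2892}$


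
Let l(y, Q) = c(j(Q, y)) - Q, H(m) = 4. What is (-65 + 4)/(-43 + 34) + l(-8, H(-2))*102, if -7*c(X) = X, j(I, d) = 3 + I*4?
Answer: -42719/63 ≈ -678.08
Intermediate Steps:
j(I, d) = 3 + 4*I
c(X) = -X/7
l(y, Q) = -3/7 - 11*Q/7 (l(y, Q) = -(3 + 4*Q)/7 - Q = (-3/7 - 4*Q/7) - Q = -3/7 - 11*Q/7)
(-65 + 4)/(-43 + 34) + l(-8, H(-2))*102 = (-65 + 4)/(-43 + 34) + (-3/7 - 11/7*4)*102 = -61/(-9) + (-3/7 - 44/7)*102 = -61*(-1/9) - 47/7*102 = 61/9 - 4794/7 = -42719/63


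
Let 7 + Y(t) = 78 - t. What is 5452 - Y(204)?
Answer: 5585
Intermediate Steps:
Y(t) = 71 - t (Y(t) = -7 + (78 - t) = 71 - t)
5452 - Y(204) = 5452 - (71 - 1*204) = 5452 - (71 - 204) = 5452 - 1*(-133) = 5452 + 133 = 5585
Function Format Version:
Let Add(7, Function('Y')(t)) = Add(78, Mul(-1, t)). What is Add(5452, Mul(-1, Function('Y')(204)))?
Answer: 5585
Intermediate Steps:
Function('Y')(t) = Add(71, Mul(-1, t)) (Function('Y')(t) = Add(-7, Add(78, Mul(-1, t))) = Add(71, Mul(-1, t)))
Add(5452, Mul(-1, Function('Y')(204))) = Add(5452, Mul(-1, Add(71, Mul(-1, 204)))) = Add(5452, Mul(-1, Add(71, -204))) = Add(5452, Mul(-1, -133)) = Add(5452, 133) = 5585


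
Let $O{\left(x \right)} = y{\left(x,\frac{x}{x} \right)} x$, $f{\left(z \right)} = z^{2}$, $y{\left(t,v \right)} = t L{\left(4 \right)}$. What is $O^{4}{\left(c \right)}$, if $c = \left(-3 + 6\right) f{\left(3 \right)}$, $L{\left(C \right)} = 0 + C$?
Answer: $72301961339136$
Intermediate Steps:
$L{\left(C \right)} = C$
$y{\left(t,v \right)} = 4 t$ ($y{\left(t,v \right)} = t 4 = 4 t$)
$c = 27$ ($c = \left(-3 + 6\right) 3^{2} = 3 \cdot 9 = 27$)
$O{\left(x \right)} = 4 x^{2}$ ($O{\left(x \right)} = 4 x x = 4 x^{2}$)
$O^{4}{\left(c \right)} = \left(4 \cdot 27^{2}\right)^{4} = \left(4 \cdot 729\right)^{4} = 2916^{4} = 72301961339136$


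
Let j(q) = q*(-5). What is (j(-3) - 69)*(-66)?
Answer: 3564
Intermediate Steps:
j(q) = -5*q
(j(-3) - 69)*(-66) = (-5*(-3) - 69)*(-66) = (15 - 69)*(-66) = -54*(-66) = 3564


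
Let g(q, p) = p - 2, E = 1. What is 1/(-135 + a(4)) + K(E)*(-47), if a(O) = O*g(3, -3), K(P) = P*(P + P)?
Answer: -14571/155 ≈ -94.006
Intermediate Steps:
g(q, p) = -2 + p
K(P) = 2*P² (K(P) = P*(2*P) = 2*P²)
a(O) = -5*O (a(O) = O*(-2 - 3) = O*(-5) = -5*O)
1/(-135 + a(4)) + K(E)*(-47) = 1/(-135 - 5*4) + (2*1²)*(-47) = 1/(-135 - 20) + (2*1)*(-47) = 1/(-155) + 2*(-47) = -1/155 - 94 = -14571/155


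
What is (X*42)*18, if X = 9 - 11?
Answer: -1512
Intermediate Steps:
X = -2
(X*42)*18 = -2*42*18 = -84*18 = -1512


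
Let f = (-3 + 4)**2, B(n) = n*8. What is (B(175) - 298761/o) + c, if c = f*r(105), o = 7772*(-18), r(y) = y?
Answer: 70280747/46632 ≈ 1507.1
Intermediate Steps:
B(n) = 8*n
o = -139896
f = 1 (f = 1**2 = 1)
c = 105 (c = 1*105 = 105)
(B(175) - 298761/o) + c = (8*175 - 298761/(-139896)) + 105 = (1400 - 298761*(-1/139896)) + 105 = (1400 + 99587/46632) + 105 = 65384387/46632 + 105 = 70280747/46632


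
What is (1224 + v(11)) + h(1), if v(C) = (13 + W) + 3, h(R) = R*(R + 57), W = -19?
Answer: 1279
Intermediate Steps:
h(R) = R*(57 + R)
v(C) = -3 (v(C) = (13 - 19) + 3 = -6 + 3 = -3)
(1224 + v(11)) + h(1) = (1224 - 3) + 1*(57 + 1) = 1221 + 1*58 = 1221 + 58 = 1279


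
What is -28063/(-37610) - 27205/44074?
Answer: 53417153/414405785 ≈ 0.12890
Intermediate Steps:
-28063/(-37610) - 27205/44074 = -28063*(-1/37610) - 27205*1/44074 = 28063/37610 - 27205/44074 = 53417153/414405785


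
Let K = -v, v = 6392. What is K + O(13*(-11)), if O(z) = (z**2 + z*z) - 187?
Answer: 34319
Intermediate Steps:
K = -6392 (K = -1*6392 = -6392)
O(z) = -187 + 2*z**2 (O(z) = (z**2 + z**2) - 187 = 2*z**2 - 187 = -187 + 2*z**2)
K + O(13*(-11)) = -6392 + (-187 + 2*(13*(-11))**2) = -6392 + (-187 + 2*(-143)**2) = -6392 + (-187 + 2*20449) = -6392 + (-187 + 40898) = -6392 + 40711 = 34319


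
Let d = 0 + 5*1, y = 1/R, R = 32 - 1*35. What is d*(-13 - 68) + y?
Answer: -1216/3 ≈ -405.33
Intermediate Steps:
R = -3 (R = 32 - 35 = -3)
y = -⅓ (y = 1/(-3) = -⅓ ≈ -0.33333)
d = 5 (d = 0 + 5 = 5)
d*(-13 - 68) + y = 5*(-13 - 68) - ⅓ = 5*(-81) - ⅓ = -405 - ⅓ = -1216/3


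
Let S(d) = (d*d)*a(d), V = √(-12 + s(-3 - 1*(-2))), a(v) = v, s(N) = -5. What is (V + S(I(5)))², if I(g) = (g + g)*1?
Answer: (1000 + I*√17)² ≈ 9.9998e+5 + 8246.0*I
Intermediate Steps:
I(g) = 2*g (I(g) = (2*g)*1 = 2*g)
V = I*√17 (V = √(-12 - 5) = √(-17) = I*√17 ≈ 4.1231*I)
S(d) = d³ (S(d) = (d*d)*d = d²*d = d³)
(V + S(I(5)))² = (I*√17 + (2*5)³)² = (I*√17 + 10³)² = (I*√17 + 1000)² = (1000 + I*√17)²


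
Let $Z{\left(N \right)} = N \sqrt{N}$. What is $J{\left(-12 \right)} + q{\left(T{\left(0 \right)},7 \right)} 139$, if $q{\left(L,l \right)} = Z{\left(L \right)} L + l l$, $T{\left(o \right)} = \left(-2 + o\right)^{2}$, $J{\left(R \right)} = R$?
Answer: $11247$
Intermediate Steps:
$Z{\left(N \right)} = N^{\frac{3}{2}}$
$q{\left(L,l \right)} = L^{\frac{5}{2}} + l^{2}$ ($q{\left(L,l \right)} = L^{\frac{3}{2}} L + l l = L^{\frac{5}{2}} + l^{2}$)
$J{\left(-12 \right)} + q{\left(T{\left(0 \right)},7 \right)} 139 = -12 + \left(\left(\left(-2 + 0\right)^{2}\right)^{\frac{5}{2}} + 7^{2}\right) 139 = -12 + \left(\left(\left(-2\right)^{2}\right)^{\frac{5}{2}} + 49\right) 139 = -12 + \left(4^{\frac{5}{2}} + 49\right) 139 = -12 + \left(32 + 49\right) 139 = -12 + 81 \cdot 139 = -12 + 11259 = 11247$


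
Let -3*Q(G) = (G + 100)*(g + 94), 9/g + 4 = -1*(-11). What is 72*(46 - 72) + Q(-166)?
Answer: 1570/7 ≈ 224.29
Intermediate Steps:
g = 9/7 (g = 9/(-4 - 1*(-11)) = 9/(-4 + 11) = 9/7 ≈ 1.2857)
Q(G) = -66700/21 - 667*G/21 (Q(G) = -(G + 100)*(9/7 + 94)/3 = -(100 + G)*667/(3*7) = -(66700/7 + 667*G/7)/3 = -66700/21 - 667*G/21)
72*(46 - 72) + Q(-166) = 72*(46 - 72) + (-66700/21 - 667/21*(-166)) = 72*(-26) + (-66700/21 + 110722/21) = -1872 + 14674/7 = 1570/7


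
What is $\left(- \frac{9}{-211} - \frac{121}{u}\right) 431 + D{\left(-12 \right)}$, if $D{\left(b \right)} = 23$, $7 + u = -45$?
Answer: $\frac{11457925}{10972} \approx 1044.3$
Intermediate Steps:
$u = -52$ ($u = -7 - 45 = -52$)
$\left(- \frac{9}{-211} - \frac{121}{u}\right) 431 + D{\left(-12 \right)} = \left(- \frac{9}{-211} - \frac{121}{-52}\right) 431 + 23 = \left(\left(-9\right) \left(- \frac{1}{211}\right) - - \frac{121}{52}\right) 431 + 23 = \left(\frac{9}{211} + \frac{121}{52}\right) 431 + 23 = \frac{25999}{10972} \cdot 431 + 23 = \frac{11205569}{10972} + 23 = \frac{11457925}{10972}$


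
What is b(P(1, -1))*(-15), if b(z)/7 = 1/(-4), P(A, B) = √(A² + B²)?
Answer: 105/4 ≈ 26.250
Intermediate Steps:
b(z) = -7/4 (b(z) = 7/(-4) = 7*(-¼) = -7/4)
b(P(1, -1))*(-15) = -7/4*(-15) = 105/4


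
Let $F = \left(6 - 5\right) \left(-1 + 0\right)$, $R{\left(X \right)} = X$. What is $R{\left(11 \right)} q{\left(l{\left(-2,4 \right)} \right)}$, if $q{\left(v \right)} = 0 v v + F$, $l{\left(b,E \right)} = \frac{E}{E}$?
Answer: $-11$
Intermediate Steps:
$l{\left(b,E \right)} = 1$
$F = -1$ ($F = 1 \left(-1\right) = -1$)
$q{\left(v \right)} = -1$ ($q{\left(v \right)} = 0 v v - 1 = 0 v^{2} - 1 = 0 - 1 = -1$)
$R{\left(11 \right)} q{\left(l{\left(-2,4 \right)} \right)} = 11 \left(-1\right) = -11$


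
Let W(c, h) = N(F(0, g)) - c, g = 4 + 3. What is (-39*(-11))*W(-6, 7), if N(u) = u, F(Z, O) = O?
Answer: 5577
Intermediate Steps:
g = 7
W(c, h) = 7 - c
(-39*(-11))*W(-6, 7) = (-39*(-11))*(7 - 1*(-6)) = 429*(7 + 6) = 429*13 = 5577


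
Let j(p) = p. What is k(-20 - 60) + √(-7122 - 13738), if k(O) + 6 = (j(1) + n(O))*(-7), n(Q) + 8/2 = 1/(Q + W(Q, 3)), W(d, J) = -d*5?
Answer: 4793/320 + 2*I*√5215 ≈ 14.978 + 144.43*I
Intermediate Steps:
W(d, J) = -5*d
n(Q) = -4 - 1/(4*Q) (n(Q) = -4 + 1/(Q - 5*Q) = -4 + 1/(-4*Q) = -4 - 1/(4*Q))
k(O) = 15 + 7/(4*O) (k(O) = -6 + (1 + (-4 - 1/(4*O)))*(-7) = -6 + (-3 - 1/(4*O))*(-7) = -6 + (21 + 7/(4*O)) = 15 + 7/(4*O))
k(-20 - 60) + √(-7122 - 13738) = (15 + 7/(4*(-20 - 60))) + √(-7122 - 13738) = (15 + (7/4)/(-80)) + √(-20860) = (15 + (7/4)*(-1/80)) + 2*I*√5215 = (15 - 7/320) + 2*I*√5215 = 4793/320 + 2*I*√5215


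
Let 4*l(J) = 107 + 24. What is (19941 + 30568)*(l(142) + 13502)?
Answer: 2734506751/4 ≈ 6.8363e+8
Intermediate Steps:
l(J) = 131/4 (l(J) = (107 + 24)/4 = (¼)*131 = 131/4)
(19941 + 30568)*(l(142) + 13502) = (19941 + 30568)*(131/4 + 13502) = 50509*(54139/4) = 2734506751/4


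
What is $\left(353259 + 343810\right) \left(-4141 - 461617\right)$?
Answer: $-324665463302$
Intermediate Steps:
$\left(353259 + 343810\right) \left(-4141 - 461617\right) = 697069 \left(-465758\right) = -324665463302$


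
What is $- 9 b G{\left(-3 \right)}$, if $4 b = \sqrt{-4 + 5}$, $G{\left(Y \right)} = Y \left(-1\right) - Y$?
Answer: $- \frac{27}{2} \approx -13.5$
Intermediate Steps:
$G{\left(Y \right)} = - 2 Y$ ($G{\left(Y \right)} = - Y - Y = - 2 Y$)
$b = \frac{1}{4}$ ($b = \frac{\sqrt{-4 + 5}}{4} = \frac{\sqrt{1}}{4} = \frac{1}{4} \cdot 1 = \frac{1}{4} \approx 0.25$)
$- 9 b G{\left(-3 \right)} = \left(-9\right) \frac{1}{4} \left(\left(-2\right) \left(-3\right)\right) = \left(- \frac{9}{4}\right) 6 = - \frac{27}{2}$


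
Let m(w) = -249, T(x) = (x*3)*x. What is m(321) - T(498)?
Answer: -744261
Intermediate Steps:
T(x) = 3*x² (T(x) = (3*x)*x = 3*x²)
m(321) - T(498) = -249 - 3*498² = -249 - 3*248004 = -249 - 1*744012 = -249 - 744012 = -744261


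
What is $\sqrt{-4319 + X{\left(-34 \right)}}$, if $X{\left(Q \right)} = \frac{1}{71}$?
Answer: $\frac{6 i \sqrt{604778}}{71} \approx 65.719 i$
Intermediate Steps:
$X{\left(Q \right)} = \frac{1}{71}$
$\sqrt{-4319 + X{\left(-34 \right)}} = \sqrt{-4319 + \frac{1}{71}} = \sqrt{- \frac{306648}{71}} = \frac{6 i \sqrt{604778}}{71}$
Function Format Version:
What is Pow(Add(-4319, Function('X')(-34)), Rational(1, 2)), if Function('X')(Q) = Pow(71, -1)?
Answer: Mul(Rational(6, 71), I, Pow(604778, Rational(1, 2))) ≈ Mul(65.719, I)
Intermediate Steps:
Function('X')(Q) = Rational(1, 71)
Pow(Add(-4319, Function('X')(-34)), Rational(1, 2)) = Pow(Add(-4319, Rational(1, 71)), Rational(1, 2)) = Pow(Rational(-306648, 71), Rational(1, 2)) = Mul(Rational(6, 71), I, Pow(604778, Rational(1, 2)))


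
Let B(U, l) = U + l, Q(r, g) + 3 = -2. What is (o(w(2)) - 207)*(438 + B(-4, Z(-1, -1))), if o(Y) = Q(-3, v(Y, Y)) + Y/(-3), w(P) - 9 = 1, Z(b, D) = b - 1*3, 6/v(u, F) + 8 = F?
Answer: -277780/3 ≈ -92593.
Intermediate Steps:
v(u, F) = 6/(-8 + F)
Z(b, D) = -3 + b (Z(b, D) = b - 3 = -3 + b)
w(P) = 10 (w(P) = 9 + 1 = 10)
Q(r, g) = -5 (Q(r, g) = -3 - 2 = -5)
o(Y) = -5 - Y/3 (o(Y) = -5 + Y/(-3) = -5 + Y*(-⅓) = -5 - Y/3)
(o(w(2)) - 207)*(438 + B(-4, Z(-1, -1))) = ((-5 - ⅓*10) - 207)*(438 + (-4 + (-3 - 1))) = ((-5 - 10/3) - 207)*(438 + (-4 - 4)) = (-25/3 - 207)*(438 - 8) = -646/3*430 = -277780/3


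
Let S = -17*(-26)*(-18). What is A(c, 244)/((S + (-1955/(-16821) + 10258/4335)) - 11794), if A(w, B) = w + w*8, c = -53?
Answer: 11594126565/479989972169 ≈ 0.024155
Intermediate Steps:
S = -7956 (S = 442*(-18) = -7956)
A(w, B) = 9*w (A(w, B) = w + 8*w = 9*w)
A(c, 244)/((S + (-1955/(-16821) + 10258/4335)) - 11794) = (9*(-53))/((-7956 + (-1955/(-16821) + 10258/4335)) - 11794) = -477/((-7956 + (-1955*(-1/16821) + 10258*(1/4335))) - 11794) = -477/((-7956 + (1955/16821 + 10258/4335)) - 11794) = -477/((-7956 + 60341581/24306345) - 11794) = -477/(-193320939239/24306345 - 11794) = -477/(-479989972169/24306345) = -477*(-24306345/479989972169) = 11594126565/479989972169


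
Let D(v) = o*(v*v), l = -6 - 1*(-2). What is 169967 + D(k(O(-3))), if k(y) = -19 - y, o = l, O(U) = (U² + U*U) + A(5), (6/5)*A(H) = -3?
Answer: 165206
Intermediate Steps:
A(H) = -5/2 (A(H) = (⅚)*(-3) = -5/2)
O(U) = -5/2 + 2*U² (O(U) = (U² + U*U) - 5/2 = (U² + U²) - 5/2 = 2*U² - 5/2 = -5/2 + 2*U²)
l = -4 (l = -6 + 2 = -4)
o = -4
D(v) = -4*v² (D(v) = -4*v*v = -4*v²)
169967 + D(k(O(-3))) = 169967 - 4*(-19 - (-5/2 + 2*(-3)²))² = 169967 - 4*(-19 - (-5/2 + 2*9))² = 169967 - 4*(-19 - (-5/2 + 18))² = 169967 - 4*(-19 - 1*31/2)² = 169967 - 4*(-19 - 31/2)² = 169967 - 4*(-69/2)² = 169967 - 4*4761/4 = 169967 - 4761 = 165206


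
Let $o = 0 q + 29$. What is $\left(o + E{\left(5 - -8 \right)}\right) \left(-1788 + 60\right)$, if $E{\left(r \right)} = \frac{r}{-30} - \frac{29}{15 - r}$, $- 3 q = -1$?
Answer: $- \frac{121536}{5} \approx -24307.0$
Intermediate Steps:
$q = \frac{1}{3}$ ($q = \left(- \frac{1}{3}\right) \left(-1\right) = \frac{1}{3} \approx 0.33333$)
$E{\left(r \right)} = - \frac{29}{15 - r} - \frac{r}{30}$ ($E{\left(r \right)} = r \left(- \frac{1}{30}\right) - \frac{29}{15 - r} = - \frac{r}{30} - \frac{29}{15 - r} = - \frac{29}{15 - r} - \frac{r}{30}$)
$o = 29$ ($o = 0 \cdot \frac{1}{3} + 29 = 0 + 29 = 29$)
$\left(o + E{\left(5 - -8 \right)}\right) \left(-1788 + 60\right) = \left(29 + \frac{870 - \left(5 - -8\right)^{2} + 15 \left(5 - -8\right)}{30 \left(-15 + \left(5 - -8\right)\right)}\right) \left(-1788 + 60\right) = \left(29 + \frac{870 - \left(5 + 8\right)^{2} + 15 \left(5 + 8\right)}{30 \left(-15 + \left(5 + 8\right)\right)}\right) \left(-1728\right) = \left(29 + \frac{870 - 13^{2} + 15 \cdot 13}{30 \left(-15 + 13\right)}\right) \left(-1728\right) = \left(29 + \frac{870 - 169 + 195}{30 \left(-2\right)}\right) \left(-1728\right) = \left(29 + \frac{1}{30} \left(- \frac{1}{2}\right) \left(870 - 169 + 195\right)\right) \left(-1728\right) = \left(29 + \frac{1}{30} \left(- \frac{1}{2}\right) 896\right) \left(-1728\right) = \left(29 - \frac{224}{15}\right) \left(-1728\right) = \frac{211}{15} \left(-1728\right) = - \frac{121536}{5}$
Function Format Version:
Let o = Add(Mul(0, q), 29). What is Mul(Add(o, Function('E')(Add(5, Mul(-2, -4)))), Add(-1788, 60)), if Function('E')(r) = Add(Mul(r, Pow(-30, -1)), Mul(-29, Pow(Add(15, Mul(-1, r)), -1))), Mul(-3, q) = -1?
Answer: Rational(-121536, 5) ≈ -24307.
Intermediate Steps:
q = Rational(1, 3) (q = Mul(Rational(-1, 3), -1) = Rational(1, 3) ≈ 0.33333)
Function('E')(r) = Add(Mul(-29, Pow(Add(15, Mul(-1, r)), -1)), Mul(Rational(-1, 30), r)) (Function('E')(r) = Add(Mul(r, Rational(-1, 30)), Mul(-29, Pow(Add(15, Mul(-1, r)), -1))) = Add(Mul(Rational(-1, 30), r), Mul(-29, Pow(Add(15, Mul(-1, r)), -1))) = Add(Mul(-29, Pow(Add(15, Mul(-1, r)), -1)), Mul(Rational(-1, 30), r)))
o = 29 (o = Add(Mul(0, Rational(1, 3)), 29) = Add(0, 29) = 29)
Mul(Add(o, Function('E')(Add(5, Mul(-2, -4)))), Add(-1788, 60)) = Mul(Add(29, Mul(Rational(1, 30), Pow(Add(-15, Add(5, Mul(-2, -4))), -1), Add(870, Mul(-1, Pow(Add(5, Mul(-2, -4)), 2)), Mul(15, Add(5, Mul(-2, -4)))))), Add(-1788, 60)) = Mul(Add(29, Mul(Rational(1, 30), Pow(Add(-15, Add(5, 8)), -1), Add(870, Mul(-1, Pow(Add(5, 8), 2)), Mul(15, Add(5, 8))))), -1728) = Mul(Add(29, Mul(Rational(1, 30), Pow(Add(-15, 13), -1), Add(870, Mul(-1, Pow(13, 2)), Mul(15, 13)))), -1728) = Mul(Add(29, Mul(Rational(1, 30), Pow(-2, -1), Add(870, Mul(-1, 169), 195))), -1728) = Mul(Add(29, Mul(Rational(1, 30), Rational(-1, 2), Add(870, -169, 195))), -1728) = Mul(Add(29, Mul(Rational(1, 30), Rational(-1, 2), 896)), -1728) = Mul(Add(29, Rational(-224, 15)), -1728) = Mul(Rational(211, 15), -1728) = Rational(-121536, 5)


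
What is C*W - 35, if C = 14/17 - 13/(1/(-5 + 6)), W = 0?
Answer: -35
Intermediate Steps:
C = -207/17 (C = 14*(1/17) - 13/(1/1) = 14/17 - 13/1 = 14/17 - 13*1 = 14/17 - 13 = -207/17 ≈ -12.176)
C*W - 35 = -207/17*0 - 35 = 0 - 35 = -35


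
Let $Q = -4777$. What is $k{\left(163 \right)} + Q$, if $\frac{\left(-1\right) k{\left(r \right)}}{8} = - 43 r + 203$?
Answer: $49671$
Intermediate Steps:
$k{\left(r \right)} = -1624 + 344 r$ ($k{\left(r \right)} = - 8 \left(- 43 r + 203\right) = - 8 \left(203 - 43 r\right) = -1624 + 344 r$)
$k{\left(163 \right)} + Q = \left(-1624 + 344 \cdot 163\right) - 4777 = \left(-1624 + 56072\right) - 4777 = 54448 - 4777 = 49671$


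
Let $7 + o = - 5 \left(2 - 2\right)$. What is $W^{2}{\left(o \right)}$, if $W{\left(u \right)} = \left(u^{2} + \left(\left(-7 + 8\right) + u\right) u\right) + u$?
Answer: $7056$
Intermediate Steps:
$o = -7$ ($o = -7 - 5 \left(2 - 2\right) = -7 - 0 = -7 + 0 = -7$)
$W{\left(u \right)} = u + u^{2} + u \left(1 + u\right)$ ($W{\left(u \right)} = \left(u^{2} + \left(1 + u\right) u\right) + u = \left(u^{2} + u \left(1 + u\right)\right) + u = u + u^{2} + u \left(1 + u\right)$)
$W^{2}{\left(o \right)} = \left(2 \left(-7\right) \left(1 - 7\right)\right)^{2} = \left(2 \left(-7\right) \left(-6\right)\right)^{2} = 84^{2} = 7056$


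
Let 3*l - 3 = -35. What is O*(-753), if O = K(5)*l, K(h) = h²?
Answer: 200800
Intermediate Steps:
l = -32/3 (l = 1 + (⅓)*(-35) = 1 - 35/3 = -32/3 ≈ -10.667)
O = -800/3 (O = 5²*(-32/3) = 25*(-32/3) = -800/3 ≈ -266.67)
O*(-753) = -800/3*(-753) = 200800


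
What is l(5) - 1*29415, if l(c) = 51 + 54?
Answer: -29310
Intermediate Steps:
l(c) = 105
l(5) - 1*29415 = 105 - 1*29415 = 105 - 29415 = -29310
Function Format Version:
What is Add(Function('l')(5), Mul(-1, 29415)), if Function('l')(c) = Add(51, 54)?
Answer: -29310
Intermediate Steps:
Function('l')(c) = 105
Add(Function('l')(5), Mul(-1, 29415)) = Add(105, Mul(-1, 29415)) = Add(105, -29415) = -29310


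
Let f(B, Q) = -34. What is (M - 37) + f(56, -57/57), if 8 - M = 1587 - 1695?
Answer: 45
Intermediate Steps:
M = 116 (M = 8 - (1587 - 1695) = 8 - 1*(-108) = 8 + 108 = 116)
(M - 37) + f(56, -57/57) = (116 - 37) - 34 = 79 - 34 = 45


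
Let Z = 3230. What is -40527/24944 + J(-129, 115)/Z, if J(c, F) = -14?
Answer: -65625713/40284560 ≈ -1.6291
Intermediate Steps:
-40527/24944 + J(-129, 115)/Z = -40527/24944 - 14/3230 = -40527*1/24944 - 14*1/3230 = -40527/24944 - 7/1615 = -65625713/40284560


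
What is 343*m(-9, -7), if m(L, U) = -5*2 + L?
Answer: -6517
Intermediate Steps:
m(L, U) = -10 + L
343*m(-9, -7) = 343*(-10 - 9) = 343*(-19) = -6517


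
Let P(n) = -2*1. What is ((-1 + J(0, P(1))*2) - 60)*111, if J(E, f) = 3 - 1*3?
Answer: -6771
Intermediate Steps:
P(n) = -2
J(E, f) = 0 (J(E, f) = 3 - 3 = 0)
((-1 + J(0, P(1))*2) - 60)*111 = ((-1 + 0*2) - 60)*111 = ((-1 + 0) - 60)*111 = (-1 - 60)*111 = -61*111 = -6771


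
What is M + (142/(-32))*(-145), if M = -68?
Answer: 9207/16 ≈ 575.44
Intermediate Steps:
M + (142/(-32))*(-145) = -68 + (142/(-32))*(-145) = -68 + (142*(-1/32))*(-145) = -68 - 71/16*(-145) = -68 + 10295/16 = 9207/16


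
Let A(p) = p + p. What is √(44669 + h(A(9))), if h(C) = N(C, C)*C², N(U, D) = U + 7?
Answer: √52769 ≈ 229.72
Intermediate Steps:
A(p) = 2*p
N(U, D) = 7 + U
h(C) = C²*(7 + C) (h(C) = (7 + C)*C² = C²*(7 + C))
√(44669 + h(A(9))) = √(44669 + (2*9)²*(7 + 2*9)) = √(44669 + 18²*(7 + 18)) = √(44669 + 324*25) = √(44669 + 8100) = √52769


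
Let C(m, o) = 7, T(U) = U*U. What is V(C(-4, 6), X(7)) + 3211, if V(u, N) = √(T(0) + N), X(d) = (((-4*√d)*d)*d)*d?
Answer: 3211 + 14*I*7^(¾) ≈ 3211.0 + 60.249*I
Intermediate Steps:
T(U) = U²
X(d) = -4*d^(7/2) (X(d) = ((-4*d^(3/2))*d)*d = (-4*d^(5/2))*d = -4*d^(7/2))
V(u, N) = √N (V(u, N) = √(0² + N) = √(0 + N) = √N)
V(C(-4, 6), X(7)) + 3211 = √(-1372*√7) + 3211 = 14*I*√7*7^(¼) + 3211 = 3211 + 14*I*√7*7^(¼)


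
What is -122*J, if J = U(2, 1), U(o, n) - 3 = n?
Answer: -488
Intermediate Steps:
U(o, n) = 3 + n
J = 4 (J = 3 + 1 = 4)
-122*J = -122*4 = -488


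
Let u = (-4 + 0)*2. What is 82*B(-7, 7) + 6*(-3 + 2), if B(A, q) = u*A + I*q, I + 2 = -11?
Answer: -2876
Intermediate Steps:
I = -13 (I = -2 - 11 = -13)
u = -8 (u = -4*2 = -8)
B(A, q) = -13*q - 8*A (B(A, q) = -8*A - 13*q = -13*q - 8*A)
82*B(-7, 7) + 6*(-3 + 2) = 82*(-13*7 - 8*(-7)) + 6*(-3 + 2) = 82*(-91 + 56) + 6*(-1) = 82*(-35) - 6 = -2870 - 6 = -2876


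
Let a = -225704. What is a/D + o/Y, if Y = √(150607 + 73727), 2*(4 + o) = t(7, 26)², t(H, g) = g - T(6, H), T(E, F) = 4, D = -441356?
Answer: 56426/110339 + 119*√206/3399 ≈ 1.0139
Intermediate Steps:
t(H, g) = -4 + g (t(H, g) = g - 1*4 = g - 4 = -4 + g)
o = 238 (o = -4 + (-4 + 26)²/2 = -4 + (½)*22² = -4 + (½)*484 = -4 + 242 = 238)
Y = 33*√206 (Y = √224334 = 33*√206 ≈ 473.64)
a/D + o/Y = -225704/(-441356) + 238/((33*√206)) = -225704*(-1/441356) + 238*(√206/6798) = 56426/110339 + 119*√206/3399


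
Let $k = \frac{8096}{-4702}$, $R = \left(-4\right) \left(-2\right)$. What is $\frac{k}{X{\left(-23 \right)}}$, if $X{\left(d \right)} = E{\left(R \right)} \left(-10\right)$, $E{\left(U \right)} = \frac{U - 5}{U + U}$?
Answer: $\frac{32384}{35265} \approx 0.9183$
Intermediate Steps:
$R = 8$
$E{\left(U \right)} = \frac{-5 + U}{2 U}$
$k = - \frac{4048}{2351}$ ($k = 8096 \left(- \frac{1}{4702}\right) = - \frac{4048}{2351} \approx -1.7218$)
$X{\left(d \right)} = - \frac{15}{8}$ ($X{\left(d \right)} = \frac{-5 + 8}{2 \cdot 8} \left(-10\right) = \frac{1}{2} \cdot \frac{1}{8} \cdot 3 \left(-10\right) = \frac{3}{16} \left(-10\right) = - \frac{15}{8}$)
$\frac{k}{X{\left(-23 \right)}} = - \frac{4048}{2351 \left(- \frac{15}{8}\right)} = \left(- \frac{4048}{2351}\right) \left(- \frac{8}{15}\right) = \frac{32384}{35265}$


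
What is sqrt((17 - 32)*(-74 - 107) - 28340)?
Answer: 25*I*sqrt(41) ≈ 160.08*I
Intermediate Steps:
sqrt((17 - 32)*(-74 - 107) - 28340) = sqrt(-15*(-181) - 28340) = sqrt(2715 - 28340) = sqrt(-25625) = 25*I*sqrt(41)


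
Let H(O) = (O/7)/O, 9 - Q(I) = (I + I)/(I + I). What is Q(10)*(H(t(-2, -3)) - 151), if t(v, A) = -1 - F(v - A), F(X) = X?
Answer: -8448/7 ≈ -1206.9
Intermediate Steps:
Q(I) = 8 (Q(I) = 9 - (I + I)/(I + I) = 9 - 2*I/(2*I) = 9 - 2*I*1/(2*I) = 9 - 1*1 = 9 - 1 = 8)
t(v, A) = -1 + A - v (t(v, A) = -1 - (v - A) = -1 + (A - v) = -1 + A - v)
H(O) = 1/7 (H(O) = (O*(1/7))/O = (O/7)/O = 1/7)
Q(10)*(H(t(-2, -3)) - 151) = 8*(1/7 - 151) = 8*(-1056/7) = -8448/7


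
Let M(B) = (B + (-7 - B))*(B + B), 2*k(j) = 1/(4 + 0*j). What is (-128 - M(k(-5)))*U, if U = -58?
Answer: 14645/2 ≈ 7322.5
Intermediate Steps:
k(j) = ⅛ (k(j) = 1/(2*(4 + 0*j)) = 1/(2*(4 + 0)) = (½)/4 = (½)*(¼) = ⅛)
M(B) = -14*B
(-128 - M(k(-5)))*U = (-128 - (-14)/8)*(-58) = (-128 - 1*(-7/4))*(-58) = (-128 + 7/4)*(-58) = -505/4*(-58) = 14645/2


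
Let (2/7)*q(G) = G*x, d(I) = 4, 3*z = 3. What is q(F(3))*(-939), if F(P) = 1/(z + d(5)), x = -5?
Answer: 6573/2 ≈ 3286.5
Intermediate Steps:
z = 1 (z = (⅓)*3 = 1)
F(P) = ⅕ (F(P) = 1/(1 + 4) = 1/5 = ⅕)
q(G) = -35*G/2 (q(G) = 7*(G*(-5))/2 = 7*(-5*G)/2 = -35*G/2)
q(F(3))*(-939) = -35/2*⅕*(-939) = -7/2*(-939) = 6573/2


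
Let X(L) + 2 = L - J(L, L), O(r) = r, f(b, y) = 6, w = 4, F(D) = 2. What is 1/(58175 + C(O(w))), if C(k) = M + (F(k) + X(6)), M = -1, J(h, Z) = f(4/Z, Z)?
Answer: 1/58174 ≈ 1.7190e-5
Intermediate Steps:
J(h, Z) = 6
X(L) = -8 + L (X(L) = -2 + (L - 1*6) = -2 + (L - 6) = -2 + (-6 + L) = -8 + L)
C(k) = -1 (C(k) = -1 + (2 + (-8 + 6)) = -1 + (2 - 2) = -1 + 0 = -1)
1/(58175 + C(O(w))) = 1/(58175 - 1) = 1/58174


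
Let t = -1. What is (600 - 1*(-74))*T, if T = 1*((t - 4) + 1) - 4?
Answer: -5392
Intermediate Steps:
T = -8 (T = 1*((-1 - 4) + 1) - 4 = 1*(-5 + 1) - 4 = 1*(-4) - 4 = -4 - 4 = -8)
(600 - 1*(-74))*T = (600 - 1*(-74))*(-8) = (600 + 74)*(-8) = 674*(-8) = -5392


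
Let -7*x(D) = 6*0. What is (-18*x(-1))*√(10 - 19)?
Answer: 0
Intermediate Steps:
x(D) = 0 (x(D) = -6*0/7 = -⅐*0 = 0)
(-18*x(-1))*√(10 - 19) = (-18*0)*√(10 - 19) = 0*√(-9) = 0*(3*I) = 0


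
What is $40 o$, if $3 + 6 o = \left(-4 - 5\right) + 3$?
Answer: $-60$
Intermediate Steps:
$o = - \frac{3}{2}$ ($o = - \frac{1}{2} + \frac{\left(-4 - 5\right) + 3}{6} = - \frac{1}{2} + \frac{-9 + 3}{6} = - \frac{1}{2} + \frac{1}{6} \left(-6\right) = - \frac{1}{2} - 1 = - \frac{3}{2} \approx -1.5$)
$40 o = 40 \left(- \frac{3}{2}\right) = -60$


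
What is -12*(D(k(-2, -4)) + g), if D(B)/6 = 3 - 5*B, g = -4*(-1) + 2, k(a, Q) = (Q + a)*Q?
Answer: 8352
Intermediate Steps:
k(a, Q) = Q*(Q + a)
g = 6 (g = 4 + 2 = 6)
D(B) = 18 - 30*B (D(B) = 6*(3 - 5*B) = 18 - 30*B)
-12*(D(k(-2, -4)) + g) = -12*((18 - (-120)*(-4 - 2)) + 6) = -12*((18 - (-120)*(-6)) + 6) = -12*((18 - 30*24) + 6) = -12*((18 - 720) + 6) = -12*(-702 + 6) = -12*(-696) = 8352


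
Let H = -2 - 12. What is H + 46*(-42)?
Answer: -1946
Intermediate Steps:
H = -14
H + 46*(-42) = -14 + 46*(-42) = -14 - 1932 = -1946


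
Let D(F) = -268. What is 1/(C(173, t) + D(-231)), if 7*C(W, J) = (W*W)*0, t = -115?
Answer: -1/268 ≈ -0.0037313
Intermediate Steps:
C(W, J) = 0 (C(W, J) = ((W*W)*0)/7 = (W**2*0)/7 = (1/7)*0 = 0)
1/(C(173, t) + D(-231)) = 1/(0 - 268) = 1/(-268) = -1/268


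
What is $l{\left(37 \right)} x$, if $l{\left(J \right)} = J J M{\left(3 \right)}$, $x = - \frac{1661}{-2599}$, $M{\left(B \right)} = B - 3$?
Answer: $0$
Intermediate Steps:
$M{\left(B \right)} = -3 + B$ ($M{\left(B \right)} = B - 3 = -3 + B$)
$x = \frac{1661}{2599}$ ($x = \left(-1661\right) \left(- \frac{1}{2599}\right) = \frac{1661}{2599} \approx 0.63909$)
$l{\left(J \right)} = 0$ ($l{\left(J \right)} = J J \left(-3 + 3\right) = J^{2} \cdot 0 = 0$)
$l{\left(37 \right)} x = 0 \cdot \frac{1661}{2599} = 0$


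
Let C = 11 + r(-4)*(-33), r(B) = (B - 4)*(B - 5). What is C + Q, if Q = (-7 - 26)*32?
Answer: -3421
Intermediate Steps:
r(B) = (-5 + B)*(-4 + B) (r(B) = (-4 + B)*(-5 + B) = (-5 + B)*(-4 + B))
Q = -1056 (Q = -33*32 = -1056)
C = -2365 (C = 11 + (20 + (-4)**2 - 9*(-4))*(-33) = 11 + (20 + 16 + 36)*(-33) = 11 + 72*(-33) = 11 - 2376 = -2365)
C + Q = -2365 - 1056 = -3421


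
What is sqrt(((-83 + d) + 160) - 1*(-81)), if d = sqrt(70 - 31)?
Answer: sqrt(158 + sqrt(39)) ≈ 12.816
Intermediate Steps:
d = sqrt(39) ≈ 6.2450
sqrt(((-83 + d) + 160) - 1*(-81)) = sqrt(((-83 + sqrt(39)) + 160) - 1*(-81)) = sqrt((77 + sqrt(39)) + 81) = sqrt(158 + sqrt(39))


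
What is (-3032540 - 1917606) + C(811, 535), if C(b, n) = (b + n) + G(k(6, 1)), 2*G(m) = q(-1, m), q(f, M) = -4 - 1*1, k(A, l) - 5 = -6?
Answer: -9897605/2 ≈ -4.9488e+6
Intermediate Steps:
k(A, l) = -1 (k(A, l) = 5 - 6 = -1)
q(f, M) = -5 (q(f, M) = -4 - 1 = -5)
G(m) = -5/2 (G(m) = (½)*(-5) = -5/2)
C(b, n) = -5/2 + b + n (C(b, n) = (b + n) - 5/2 = -5/2 + b + n)
(-3032540 - 1917606) + C(811, 535) = (-3032540 - 1917606) + (-5/2 + 811 + 535) = -4950146 + 2687/2 = -9897605/2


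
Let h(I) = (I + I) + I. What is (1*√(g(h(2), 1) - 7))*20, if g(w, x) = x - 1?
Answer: 20*I*√7 ≈ 52.915*I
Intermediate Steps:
h(I) = 3*I (h(I) = 2*I + I = 3*I)
g(w, x) = -1 + x
(1*√(g(h(2), 1) - 7))*20 = (1*√((-1 + 1) - 7))*20 = (1*√(0 - 7))*20 = (1*√(-7))*20 = (1*(I*√7))*20 = (I*√7)*20 = 20*I*√7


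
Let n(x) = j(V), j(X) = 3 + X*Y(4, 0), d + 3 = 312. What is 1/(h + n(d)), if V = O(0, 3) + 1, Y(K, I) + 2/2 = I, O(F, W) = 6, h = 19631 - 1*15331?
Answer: 1/4296 ≈ 0.00023277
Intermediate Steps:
h = 4300 (h = 19631 - 15331 = 4300)
Y(K, I) = -1 + I
d = 309 (d = -3 + 312 = 309)
V = 7 (V = 6 + 1 = 7)
j(X) = 3 - X (j(X) = 3 + X*(-1 + 0) = 3 + X*(-1) = 3 - X)
n(x) = -4 (n(x) = 3 - 1*7 = 3 - 7 = -4)
1/(h + n(d)) = 1/(4300 - 4) = 1/4296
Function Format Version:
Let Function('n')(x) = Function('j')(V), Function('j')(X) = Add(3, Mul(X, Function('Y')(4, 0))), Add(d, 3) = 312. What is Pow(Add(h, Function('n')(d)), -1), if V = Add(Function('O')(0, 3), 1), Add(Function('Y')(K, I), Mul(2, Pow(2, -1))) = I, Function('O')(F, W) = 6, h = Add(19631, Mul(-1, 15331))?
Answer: Rational(1, 4296) ≈ 0.00023277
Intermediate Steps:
h = 4300 (h = Add(19631, -15331) = 4300)
Function('Y')(K, I) = Add(-1, I)
d = 309 (d = Add(-3, 312) = 309)
V = 7 (V = Add(6, 1) = 7)
Function('j')(X) = Add(3, Mul(-1, X)) (Function('j')(X) = Add(3, Mul(X, Add(-1, 0))) = Add(3, Mul(X, -1)) = Add(3, Mul(-1, X)))
Function('n')(x) = -4 (Function('n')(x) = Add(3, Mul(-1, 7)) = Add(3, -7) = -4)
Pow(Add(h, Function('n')(d)), -1) = Pow(Add(4300, -4), -1) = Pow(4296, -1) = Rational(1, 4296)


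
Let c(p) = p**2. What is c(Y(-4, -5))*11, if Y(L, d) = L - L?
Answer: 0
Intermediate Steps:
Y(L, d) = 0
c(Y(-4, -5))*11 = 0**2*11 = 0*11 = 0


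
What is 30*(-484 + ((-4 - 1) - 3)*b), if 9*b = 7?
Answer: -44120/3 ≈ -14707.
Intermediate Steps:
b = 7/9 (b = (⅑)*7 = 7/9 ≈ 0.77778)
30*(-484 + ((-4 - 1) - 3)*b) = 30*(-484 + ((-4 - 1) - 3)*(7/9)) = 30*(-484 + (-5 - 3)*(7/9)) = 30*(-484 - 8*7/9) = 30*(-484 - 56/9) = 30*(-4412/9) = -44120/3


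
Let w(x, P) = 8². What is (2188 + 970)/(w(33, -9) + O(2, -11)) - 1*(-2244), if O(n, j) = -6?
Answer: 66655/29 ≈ 2298.4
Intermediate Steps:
w(x, P) = 64
(2188 + 970)/(w(33, -9) + O(2, -11)) - 1*(-2244) = (2188 + 970)/(64 - 6) - 1*(-2244) = 3158/58 + 2244 = 3158*(1/58) + 2244 = 1579/29 + 2244 = 66655/29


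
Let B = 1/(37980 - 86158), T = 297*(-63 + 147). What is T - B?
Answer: 1201944745/48178 ≈ 24948.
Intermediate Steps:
T = 24948 (T = 297*84 = 24948)
B = -1/48178 (B = 1/(-48178) = -1/48178 ≈ -2.0756e-5)
T - B = 24948 - 1*(-1/48178) = 24948 + 1/48178 = 1201944745/48178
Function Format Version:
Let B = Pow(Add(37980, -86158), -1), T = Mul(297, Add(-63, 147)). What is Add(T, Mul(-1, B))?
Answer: Rational(1201944745, 48178) ≈ 24948.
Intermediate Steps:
T = 24948 (T = Mul(297, 84) = 24948)
B = Rational(-1, 48178) (B = Pow(-48178, -1) = Rational(-1, 48178) ≈ -2.0756e-5)
Add(T, Mul(-1, B)) = Add(24948, Mul(-1, Rational(-1, 48178))) = Add(24948, Rational(1, 48178)) = Rational(1201944745, 48178)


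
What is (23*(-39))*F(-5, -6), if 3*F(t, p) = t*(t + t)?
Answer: -14950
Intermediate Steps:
F(t, p) = 2*t²/3 (F(t, p) = (t*(t + t))/3 = (t*(2*t))/3 = (2*t²)/3 = 2*t²/3)
(23*(-39))*F(-5, -6) = (23*(-39))*((⅔)*(-5)²) = -598*25 = -897*50/3 = -14950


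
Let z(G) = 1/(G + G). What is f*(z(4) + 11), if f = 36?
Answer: 801/2 ≈ 400.50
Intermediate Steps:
z(G) = 1/(2*G)
f*(z(4) + 11) = 36*((1/2)/4 + 11) = 36*((1/2)*(1/4) + 11) = 36*(1/8 + 11) = 36*(89/8) = 801/2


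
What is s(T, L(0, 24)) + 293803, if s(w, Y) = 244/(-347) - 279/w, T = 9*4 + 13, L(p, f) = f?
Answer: 4995423640/17003 ≈ 2.9380e+5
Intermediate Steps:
T = 49 (T = 36 + 13 = 49)
s(w, Y) = -244/347 - 279/w (s(w, Y) = 244*(-1/347) - 279/w = -244/347 - 279/w)
s(T, L(0, 24)) + 293803 = (-244/347 - 279/49) + 293803 = -108769/17003 + 293803 = 4995423640/17003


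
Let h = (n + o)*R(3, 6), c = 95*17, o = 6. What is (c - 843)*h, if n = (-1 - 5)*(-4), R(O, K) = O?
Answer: 69480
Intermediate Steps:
n = 24 (n = -6*(-4) = 24)
c = 1615
h = 90 (h = (24 + 6)*3 = 30*3 = 90)
(c - 843)*h = (1615 - 843)*90 = 772*90 = 69480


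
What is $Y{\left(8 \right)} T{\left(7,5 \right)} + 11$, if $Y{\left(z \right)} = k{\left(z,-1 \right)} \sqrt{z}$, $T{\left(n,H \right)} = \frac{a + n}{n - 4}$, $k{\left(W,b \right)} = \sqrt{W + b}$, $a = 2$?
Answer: $11 + 6 \sqrt{14} \approx 33.45$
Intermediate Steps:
$T{\left(n,H \right)} = \frac{2 + n}{-4 + n}$ ($T{\left(n,H \right)} = \frac{2 + n}{n - 4} = \frac{2 + n}{-4 + n}$)
$Y{\left(z \right)} = \sqrt{z} \sqrt{-1 + z}$ ($Y{\left(z \right)} = \sqrt{z - 1} \sqrt{z} = \sqrt{-1 + z} \sqrt{z} = \sqrt{z} \sqrt{-1 + z}$)
$Y{\left(8 \right)} T{\left(7,5 \right)} + 11 = \sqrt{8} \sqrt{-1 + 8} \frac{2 + 7}{-4 + 7} + 11 = 2 \sqrt{2} \sqrt{7} \cdot \frac{1}{3} \cdot 9 + 11 = 2 \sqrt{14} \cdot \frac{1}{3} \cdot 9 + 11 = 2 \sqrt{14} \cdot 3 + 11 = 6 \sqrt{14} + 11 = 11 + 6 \sqrt{14}$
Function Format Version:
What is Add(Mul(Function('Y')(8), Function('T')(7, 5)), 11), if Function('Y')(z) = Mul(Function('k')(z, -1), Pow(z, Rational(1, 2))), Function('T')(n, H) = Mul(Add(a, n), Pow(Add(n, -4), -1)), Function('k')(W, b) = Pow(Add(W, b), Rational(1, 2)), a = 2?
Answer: Add(11, Mul(6, Pow(14, Rational(1, 2)))) ≈ 33.450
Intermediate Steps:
Function('T')(n, H) = Mul(Pow(Add(-4, n), -1), Add(2, n)) (Function('T')(n, H) = Mul(Add(2, n), Pow(Add(n, -4), -1)) = Mul(Add(2, n), Pow(Add(-4, n), -1)) = Mul(Pow(Add(-4, n), -1), Add(2, n)))
Function('Y')(z) = Mul(Pow(z, Rational(1, 2)), Pow(Add(-1, z), Rational(1, 2))) (Function('Y')(z) = Mul(Pow(Add(z, -1), Rational(1, 2)), Pow(z, Rational(1, 2))) = Mul(Pow(Add(-1, z), Rational(1, 2)), Pow(z, Rational(1, 2))) = Mul(Pow(z, Rational(1, 2)), Pow(Add(-1, z), Rational(1, 2))))
Add(Mul(Function('Y')(8), Function('T')(7, 5)), 11) = Add(Mul(Mul(Pow(8, Rational(1, 2)), Pow(Add(-1, 8), Rational(1, 2))), Mul(Pow(Add(-4, 7), -1), Add(2, 7))), 11) = Add(Mul(Mul(Mul(2, Pow(2, Rational(1, 2))), Pow(7, Rational(1, 2))), Mul(Pow(3, -1), 9)), 11) = Add(Mul(Mul(2, Pow(14, Rational(1, 2))), Mul(Rational(1, 3), 9)), 11) = Add(Mul(Mul(2, Pow(14, Rational(1, 2))), 3), 11) = Add(Mul(6, Pow(14, Rational(1, 2))), 11) = Add(11, Mul(6, Pow(14, Rational(1, 2))))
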